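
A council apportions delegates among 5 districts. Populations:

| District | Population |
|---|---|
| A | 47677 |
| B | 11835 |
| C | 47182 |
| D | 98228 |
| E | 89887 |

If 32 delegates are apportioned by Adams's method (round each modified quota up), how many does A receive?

5

Standard divisor 294809/32 ≈ 9212.781; standard quotas: A 5.175, B 1.285, C 5.121, D 10.662, E 9.757.
Rounding up gives 6, 2, 6, 11, 10 = 35 seats, so the divisor must be adjusted.
With modified divisor 9900: modified quotas A 4.816, B 1.195, C 4.766, D 9.922, E 9.079.
Rounding up: A 5, B 2, C 5, D 10, E 10 (total 32).
A receives 5.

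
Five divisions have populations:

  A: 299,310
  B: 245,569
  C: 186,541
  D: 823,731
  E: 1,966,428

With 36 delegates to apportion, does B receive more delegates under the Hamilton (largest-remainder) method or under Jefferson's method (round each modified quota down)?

Hamilton

Hamilton: A 3, B 3, C 2, D 8, E 20.
Jefferson: A 3, B 2, C 2, D 8, E 21.
B gets 3 under Hamilton and 2 under Jefferson.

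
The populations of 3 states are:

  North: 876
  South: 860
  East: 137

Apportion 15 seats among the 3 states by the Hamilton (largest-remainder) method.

North=7, South=7, East=1

The standard divisor is 1873/15 ≈ 124.867.
Standard quotas: North 7.015, South 6.887, East 1.097.
Lower quotas: North 7, South 6, East 1 (sum 14, leaving 1 seat).
Remainders in descending order: South 0.887, East 0.097, North 0.015.
The surplus seat goes to South.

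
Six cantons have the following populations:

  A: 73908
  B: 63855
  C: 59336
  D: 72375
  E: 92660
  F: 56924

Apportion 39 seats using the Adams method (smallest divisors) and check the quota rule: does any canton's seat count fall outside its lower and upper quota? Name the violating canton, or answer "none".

none

Standard quotas: A 6.878, B 5.943, C 5.522, D 6.736, E 8.623, F 5.298.
Adams allocation: A 7, B 6, C 6, D 7, E 8, F 5.
Every allocation lies between the lower and upper quota.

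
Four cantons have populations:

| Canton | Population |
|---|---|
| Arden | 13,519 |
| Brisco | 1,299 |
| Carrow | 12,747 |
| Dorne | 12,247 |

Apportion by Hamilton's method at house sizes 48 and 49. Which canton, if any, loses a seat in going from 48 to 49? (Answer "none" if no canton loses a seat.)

Brisco

At 48 seats: Arden 16, Brisco 2, Carrow 15, Dorne 15.
At 49 seats: Arden 17, Brisco 1, Carrow 16, Dorne 15.
Brisco drops from 2 to 1.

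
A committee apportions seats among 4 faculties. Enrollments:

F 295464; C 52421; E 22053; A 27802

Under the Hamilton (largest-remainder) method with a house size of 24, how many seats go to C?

Standard divisor: 397740 ÷ 24 ≈ 16572.5.
Standard quotas: F 17.8286, C 3.1631, E 1.3307, A 1.6776.
Lower quotas: F 17, C 3, E 1, A 1 (sum 22, leaving 2 seats).
Remainders in descending order: F 0.8286, A 0.6776, E 0.3307, C 0.1631.
The surplus seats go to F, A.
C receives 3.

3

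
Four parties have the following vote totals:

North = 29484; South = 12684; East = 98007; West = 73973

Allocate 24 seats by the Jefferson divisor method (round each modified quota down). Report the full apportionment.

Standard divisor 214148/24 ≈ 8922.833; standard quotas: North 3.304, South 1.422, East 10.984, West 8.290.
Rounding down gives 3, 1, 10, 8 = 22 seats, so the divisor must be adjusted.
With modified divisor 8200: modified quotas North 3.596, South 1.547, East 11.952, West 9.021.
Rounding down: North 3, South 1, East 11, West 9 (total 24).

North 3; South 1; East 11; West 9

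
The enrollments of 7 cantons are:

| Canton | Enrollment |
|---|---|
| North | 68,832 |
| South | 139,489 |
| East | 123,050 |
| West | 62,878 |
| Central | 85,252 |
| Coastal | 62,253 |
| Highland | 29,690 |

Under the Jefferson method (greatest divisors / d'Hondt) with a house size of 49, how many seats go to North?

6

Standard divisor 571444/49 ≈ 11662.122; standard quotas: North 5.902, South 11.961, East 10.551, West 5.392, Central 7.310, Coastal 5.338, Highland 2.546.
Rounding down gives 5, 11, 10, 5, 7, 5, 2 = 45 seats, so the divisor must be adjusted.
With modified divisor 10700: modified quotas North 6.433, South 13.036, East 11.500, West 5.876, Central 7.967, Coastal 5.818, Highland 2.775.
Rounding down: North 6, South 13, East 11, West 5, Central 7, Coastal 5, Highland 2 (total 49).
North receives 6.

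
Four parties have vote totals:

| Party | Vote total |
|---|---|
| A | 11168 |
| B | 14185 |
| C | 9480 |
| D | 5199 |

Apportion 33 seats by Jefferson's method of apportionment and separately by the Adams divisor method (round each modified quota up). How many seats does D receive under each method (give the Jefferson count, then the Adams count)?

4 and 5

Jefferson: A 9, B 12, C 8, D 4.
Adams: A 9, B 11, C 8, D 5.
D gets 4 under Jefferson and 5 under Adams.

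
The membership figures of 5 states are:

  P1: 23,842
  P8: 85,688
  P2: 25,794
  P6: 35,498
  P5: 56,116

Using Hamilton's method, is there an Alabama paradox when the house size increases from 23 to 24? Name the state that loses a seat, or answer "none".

At 23 seats: P1 2, P8 9, P2 3, P6 3, P5 6.
At 24 seats: P1 2, P8 9, P2 3, P6 4, P5 6.
No state's allocation decreased.

none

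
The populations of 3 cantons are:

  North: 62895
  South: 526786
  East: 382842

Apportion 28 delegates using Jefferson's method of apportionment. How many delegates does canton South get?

Standard divisor 972523/28 ≈ 34732.964; standard quotas: North 1.811, South 15.167, East 11.022.
Rounding down gives 1, 15, 11 = 27 seats, so the divisor must be adjusted.
With modified divisor 32400: modified quotas North 1.941, South 16.259, East 11.816.
Rounding down: North 1, South 16, East 11 (total 28).
South receives 16.

16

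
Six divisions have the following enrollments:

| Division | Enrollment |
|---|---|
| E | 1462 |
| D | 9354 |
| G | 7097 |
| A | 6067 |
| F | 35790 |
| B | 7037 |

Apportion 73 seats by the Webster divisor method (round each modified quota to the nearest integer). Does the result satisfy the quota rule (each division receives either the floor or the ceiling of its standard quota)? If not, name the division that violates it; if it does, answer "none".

Standard quotas: E 1.598, D 10.221, G 7.755, A 6.629, F 39.108, B 7.689.
Webster allocation: E 2, D 10, G 8, A 7, F 38, B 8.
F has quota 39.108 (lower 39, upper 40) but receives 38 — outside the quota interval.

F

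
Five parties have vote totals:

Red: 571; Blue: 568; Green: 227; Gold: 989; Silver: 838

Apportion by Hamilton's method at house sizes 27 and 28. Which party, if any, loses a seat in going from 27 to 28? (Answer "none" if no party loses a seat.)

none

At 27 seats: Red 5, Blue 5, Green 2, Gold 8, Silver 7.
At 28 seats: Red 5, Blue 5, Green 2, Gold 9, Silver 7.
No party's allocation decreased.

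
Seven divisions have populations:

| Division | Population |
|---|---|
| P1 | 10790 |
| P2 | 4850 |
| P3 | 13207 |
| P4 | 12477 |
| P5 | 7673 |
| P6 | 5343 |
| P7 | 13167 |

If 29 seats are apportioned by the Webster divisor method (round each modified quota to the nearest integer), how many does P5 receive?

Standard divisor 67507/29 ≈ 2327.828; standard quotas: P1 4.635, P2 2.083, P3 5.674, P4 5.360, P5 3.296, P6 2.295, P7 5.656.
Rounding to the nearest integer gives P1 5, P2 2, P3 6, P4 5, P5 3, P6 2, P7 6 — total 29, matching the house size, so no adjustment is needed.
P5 receives 3.

3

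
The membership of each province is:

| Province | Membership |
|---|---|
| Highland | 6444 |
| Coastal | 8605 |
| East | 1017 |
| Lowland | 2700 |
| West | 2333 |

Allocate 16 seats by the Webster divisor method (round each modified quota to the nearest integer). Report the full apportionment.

Standard divisor 21099/16 ≈ 1318.688; standard quotas: Highland 4.887, Coastal 6.525, East 0.771, Lowland 2.047, West 1.769.
Rounding to the nearest integer gives 5, 7, 1, 2, 2 = 17 seats, so the divisor must be adjusted.
With modified divisor 1400: modified quotas Highland 4.603, Coastal 6.146, East 0.726, Lowland 1.929, West 1.666.
Rounding to the nearest integer: Highland 5, Coastal 6, East 1, Lowland 2, West 2 (total 16).

Highland: 5, Coastal: 6, East: 1, Lowland: 2, West: 2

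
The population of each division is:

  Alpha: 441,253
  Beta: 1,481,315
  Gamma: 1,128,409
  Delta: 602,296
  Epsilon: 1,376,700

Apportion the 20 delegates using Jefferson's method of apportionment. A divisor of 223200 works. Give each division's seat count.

With modified divisor 223200: modified quotas Alpha 1.977, Beta 6.637, Gamma 5.056, Delta 2.698, Epsilon 6.168.
Rounding down: Alpha 1, Beta 6, Gamma 5, Delta 2, Epsilon 6 (total 20).

Alpha 1, Beta 6, Gamma 5, Delta 2, Epsilon 6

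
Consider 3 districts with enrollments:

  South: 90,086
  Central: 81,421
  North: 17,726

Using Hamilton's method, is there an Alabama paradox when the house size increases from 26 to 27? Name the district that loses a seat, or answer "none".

North

At 26 seats: South 12, Central 11, North 3.
At 27 seats: South 13, Central 12, North 2.
North drops from 3 to 2.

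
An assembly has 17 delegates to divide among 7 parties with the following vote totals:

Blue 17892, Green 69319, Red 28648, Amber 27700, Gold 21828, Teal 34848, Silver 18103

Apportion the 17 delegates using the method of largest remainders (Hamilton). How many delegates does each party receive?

Blue 1, Green 5, Red 2, Amber 2, Gold 2, Teal 3, Silver 2

The standard divisor is 218338/17 ≈ 12843.412.
Standard quotas: Blue 1.3931, Green 5.3972, Red 2.2306, Amber 2.1567, Gold 1.6995, Teal 2.7133, Silver 1.4095.
Lower quotas: Blue 1, Green 5, Red 2, Amber 2, Gold 1, Teal 2, Silver 1 (sum 14, leaving 3 seats).
Remainders in descending order: Teal 0.7133, Gold 0.6995, Silver 0.4095, Green 0.3972, Blue 0.3931, Red 0.2306, Amber 0.1567.
The surplus seats go to Teal, Gold, Silver.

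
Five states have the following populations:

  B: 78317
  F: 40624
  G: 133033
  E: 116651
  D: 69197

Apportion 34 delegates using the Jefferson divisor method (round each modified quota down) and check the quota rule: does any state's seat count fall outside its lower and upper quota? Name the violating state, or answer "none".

none

Standard quotas: B 6.082, F 3.155, G 10.331, E 9.059, D 5.374.
Jefferson allocation: B 6, F 3, G 11, E 9, D 5.
Every allocation lies between the lower and upper quota.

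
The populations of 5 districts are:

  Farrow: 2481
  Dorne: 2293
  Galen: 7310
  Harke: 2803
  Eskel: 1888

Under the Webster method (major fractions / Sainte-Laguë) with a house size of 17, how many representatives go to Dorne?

2

Standard divisor 16775/17 ≈ 986.765; standard quotas: Farrow 2.514, Dorne 2.324, Galen 7.408, Harke 2.841, Eskel 1.913.
Rounding to the nearest integer gives Farrow 3, Dorne 2, Galen 7, Harke 3, Eskel 2 — total 17, matching the house size, so no adjustment is needed.
Dorne receives 2.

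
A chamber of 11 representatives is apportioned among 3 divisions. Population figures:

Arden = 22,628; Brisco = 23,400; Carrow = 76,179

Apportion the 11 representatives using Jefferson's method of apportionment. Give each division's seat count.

Standard divisor 122207/11 ≈ 11109.727; standard quotas: Arden 2.037, Brisco 2.106, Carrow 6.857.
Rounding down gives 2, 2, 6 = 10 seats, so the divisor must be adjusted.
With modified divisor 10200: modified quotas Arden 2.218, Brisco 2.294, Carrow 7.469.
Rounding down: Arden 2, Brisco 2, Carrow 7 (total 11).

Arden 2; Brisco 2; Carrow 7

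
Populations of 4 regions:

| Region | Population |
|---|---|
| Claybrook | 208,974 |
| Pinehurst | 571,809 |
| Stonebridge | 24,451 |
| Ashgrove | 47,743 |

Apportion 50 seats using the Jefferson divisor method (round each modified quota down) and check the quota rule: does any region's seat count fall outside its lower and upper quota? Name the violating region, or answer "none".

Standard quotas: Claybrook 12.250, Pinehurst 33.518, Stonebridge 1.433, Ashgrove 2.799.
Jefferson allocation: Claybrook 12, Pinehurst 35, Stonebridge 1, Ashgrove 2.
Pinehurst has quota 33.518 (lower 33, upper 34) but receives 35 — outside the quota interval.

Pinehurst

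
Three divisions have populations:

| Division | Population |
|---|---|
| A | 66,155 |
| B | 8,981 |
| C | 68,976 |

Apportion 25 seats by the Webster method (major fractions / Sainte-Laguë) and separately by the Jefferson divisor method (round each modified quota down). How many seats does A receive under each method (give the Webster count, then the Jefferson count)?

Webster: A 11, B 2, C 12.
Jefferson: A 12, B 1, C 12.
A gets 11 under Webster and 12 under Jefferson.

11 and 12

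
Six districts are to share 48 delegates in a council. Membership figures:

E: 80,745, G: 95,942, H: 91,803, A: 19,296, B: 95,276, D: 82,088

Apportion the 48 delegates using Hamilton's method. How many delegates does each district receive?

E 8, G 10, H 10, A 2, B 10, D 8

Standard divisor: 465150 ÷ 48 ≈ 9690.625.
Standard quotas: E 8.3323, G 9.9005, H 9.4734, A 1.9912, B 9.8318, D 8.4709.
Lower quotas: E 8, G 9, H 9, A 1, B 9, D 8 (sum 44, leaving 4 seats).
Remainders in descending order: A 0.9912, G 0.9005, B 0.8318, H 0.4734, D 0.4709, E 0.3323.
Largest remainders: A, G, B, H receive the extra seats.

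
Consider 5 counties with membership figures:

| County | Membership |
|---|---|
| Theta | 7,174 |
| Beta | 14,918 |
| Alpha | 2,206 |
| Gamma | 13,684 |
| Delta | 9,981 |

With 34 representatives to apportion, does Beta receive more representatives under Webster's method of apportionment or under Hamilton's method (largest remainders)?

Hamilton

Webster: Theta 5, Beta 10, Alpha 2, Gamma 10, Delta 7.
Hamilton: Theta 5, Beta 11, Alpha 1, Gamma 10, Delta 7.
Beta gets 10 under Webster and 11 under Hamilton.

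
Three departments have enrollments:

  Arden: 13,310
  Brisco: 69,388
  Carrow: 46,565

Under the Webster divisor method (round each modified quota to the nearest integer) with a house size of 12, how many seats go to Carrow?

4

Standard divisor 129263/12 ≈ 10771.917; standard quotas: Arden 1.236, Brisco 6.442, Carrow 4.323.
Rounding to the nearest integer gives 1, 6, 4 = 11 seats, so the divisor must be adjusted.
With modified divisor 10500: modified quotas Arden 1.268, Brisco 6.608, Carrow 4.435.
Rounding to the nearest integer: Arden 1, Brisco 7, Carrow 4 (total 12).
Carrow receives 4.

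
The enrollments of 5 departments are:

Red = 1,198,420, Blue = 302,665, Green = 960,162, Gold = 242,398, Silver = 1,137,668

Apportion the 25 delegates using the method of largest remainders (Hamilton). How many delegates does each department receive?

Red 8, Blue 2, Green 6, Gold 2, Silver 7

The standard divisor is 3841313/25 ≈ 153652.52.
Standard quotas: Red 7.7995, Blue 1.9698, Green 6.2489, Gold 1.5776, Silver 7.4042.
Lower quotas: Red 7, Blue 1, Green 6, Gold 1, Silver 7 (sum 22, leaving 3 seats).
Remainders in descending order: Blue 0.9698, Red 0.7995, Gold 0.5776, Silver 0.4042, Green 0.2489.
The surplus seats go to Blue, Red, Gold.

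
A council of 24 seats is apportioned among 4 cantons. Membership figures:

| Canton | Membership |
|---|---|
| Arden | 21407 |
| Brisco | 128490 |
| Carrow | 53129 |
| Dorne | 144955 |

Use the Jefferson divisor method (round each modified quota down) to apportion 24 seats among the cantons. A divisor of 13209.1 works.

Arden 1, Brisco 9, Carrow 4, Dorne 10

With modified divisor 13209.1: modified quotas Arden 1.621, Brisco 9.727, Carrow 4.022, Dorne 10.974.
Rounding down: Arden 1, Brisco 9, Carrow 4, Dorne 10 (total 24).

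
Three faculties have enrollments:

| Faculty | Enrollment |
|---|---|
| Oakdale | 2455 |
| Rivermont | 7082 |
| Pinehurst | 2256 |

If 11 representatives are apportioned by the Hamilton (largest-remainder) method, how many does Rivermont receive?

The standard divisor is 11793/11 ≈ 1072.091.
Standard quotas: Oakdale 2.2899, Rivermont 6.6058, Pinehurst 2.1043.
Lower quotas: Oakdale 2, Rivermont 6, Pinehurst 2 (sum 10, leaving 1 seat).
Remainders in descending order: Rivermont 0.6058, Oakdale 0.2899, Pinehurst 0.1043.
Largest remainder: Rivermont receives the extra seat.
Rivermont receives 7.

7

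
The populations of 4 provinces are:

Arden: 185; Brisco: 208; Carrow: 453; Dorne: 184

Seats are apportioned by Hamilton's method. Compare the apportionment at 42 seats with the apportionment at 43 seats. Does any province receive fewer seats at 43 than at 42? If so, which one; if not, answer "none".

At 42 seats: Arden 8, Brisco 8, Carrow 18, Dorne 8.
At 43 seats: Arden 8, Brisco 9, Carrow 19, Dorne 7.
Dorne drops from 8 to 7.

Dorne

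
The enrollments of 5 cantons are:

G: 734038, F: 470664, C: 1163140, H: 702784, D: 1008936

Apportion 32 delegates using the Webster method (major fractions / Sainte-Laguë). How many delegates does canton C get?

9

Standard divisor 4079562/32 ≈ 127486.312; standard quotas: G 5.758, F 3.692, C 9.124, H 5.513, D 7.914.
Rounding to the nearest integer gives 6, 4, 9, 6, 8 = 33 seats, so the divisor must be adjusted.
With modified divisor 130600: modified quotas G 5.621, F 3.604, C 8.906, H 5.381, D 7.725.
Rounding to the nearest integer: G 6, F 4, C 9, H 5, D 8 (total 32).
C receives 9.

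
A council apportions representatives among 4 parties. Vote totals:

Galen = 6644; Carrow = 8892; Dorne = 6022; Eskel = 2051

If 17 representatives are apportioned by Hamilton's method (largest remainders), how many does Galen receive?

5

The standard divisor is 23609/17 ≈ 1388.765.
Standard quotas: Galen 4.7841, Carrow 6.4028, Dorne 4.3362, Eskel 1.4769.
Lower quotas: Galen 4, Carrow 6, Dorne 4, Eskel 1 (sum 15, leaving 2 seats).
Remainders in descending order: Galen 0.7841, Eskel 0.4769, Carrow 0.4028, Dorne 0.3362.
Largest remainders: Galen, Eskel receive the extra seats.
Galen receives 5.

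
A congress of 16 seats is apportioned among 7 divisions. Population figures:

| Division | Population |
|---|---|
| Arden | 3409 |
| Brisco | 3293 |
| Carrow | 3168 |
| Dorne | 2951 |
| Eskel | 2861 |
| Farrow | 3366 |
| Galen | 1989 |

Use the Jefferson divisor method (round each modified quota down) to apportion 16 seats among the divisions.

Standard divisor 21037/16 ≈ 1314.812; standard quotas: Arden 2.593, Brisco 2.505, Carrow 2.409, Dorne 2.244, Eskel 2.176, Farrow 2.560, Galen 1.513.
Rounding down gives 2, 2, 2, 2, 2, 2, 1 = 13 seats, so the divisor must be adjusted.
With modified divisor 1080: modified quotas Arden 3.156, Brisco 3.049, Carrow 2.933, Dorne 2.732, Eskel 2.649, Farrow 3.117, Galen 1.842.
Rounding down: Arden 3, Brisco 3, Carrow 2, Dorne 2, Eskel 2, Farrow 3, Galen 1 (total 16).

Arden=3, Brisco=3, Carrow=2, Dorne=2, Eskel=2, Farrow=3, Galen=1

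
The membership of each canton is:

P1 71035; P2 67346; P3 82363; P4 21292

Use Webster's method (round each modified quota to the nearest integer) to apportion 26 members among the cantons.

Standard divisor 242036/26 ≈ 9309.077; standard quotas: P1 7.631, P2 7.234, P3 8.848, P4 2.287.
Rounding to the nearest integer gives P1 8, P2 7, P3 9, P4 2 — total 26, matching the house size, so no adjustment is needed.

P1 8; P2 7; P3 9; P4 2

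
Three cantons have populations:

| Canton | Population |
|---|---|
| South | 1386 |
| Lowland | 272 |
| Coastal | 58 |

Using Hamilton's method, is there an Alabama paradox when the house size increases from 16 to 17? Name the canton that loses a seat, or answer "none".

Coastal

At 16 seats: South 13, Lowland 2, Coastal 1.
At 17 seats: South 14, Lowland 3, Coastal 0.
Coastal drops from 1 to 0.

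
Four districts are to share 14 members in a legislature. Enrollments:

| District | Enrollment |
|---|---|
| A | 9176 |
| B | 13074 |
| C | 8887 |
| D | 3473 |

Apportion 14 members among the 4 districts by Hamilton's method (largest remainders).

Total 34610; standard divisor 34610/14 ≈ 2472.143.
Standard quotas: A 3.7118, B 5.2885, C 3.5949, D 1.4049.
Lower quotas: A 3, B 5, C 3, D 1 (sum 12, leaving 2 seats).
Remainders in descending order: A 0.7118, C 0.5949, D 0.4049, B 0.2885.
Largest remainders: A, C receive the extra seats.

A=4; B=5; C=4; D=1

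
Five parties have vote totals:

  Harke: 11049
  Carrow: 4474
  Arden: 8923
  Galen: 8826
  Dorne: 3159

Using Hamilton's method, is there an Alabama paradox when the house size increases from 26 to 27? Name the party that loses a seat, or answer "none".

none

At 26 seats: Harke 8, Carrow 3, Arden 7, Galen 6, Dorne 2.
At 27 seats: Harke 8, Carrow 3, Arden 7, Galen 7, Dorne 2.
No party's allocation decreased.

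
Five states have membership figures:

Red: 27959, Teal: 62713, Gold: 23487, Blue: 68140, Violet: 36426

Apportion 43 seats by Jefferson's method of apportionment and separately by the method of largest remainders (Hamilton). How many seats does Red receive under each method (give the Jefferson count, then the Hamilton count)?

Jefferson: Red 5, Teal 13, Gold 4, Blue 14, Violet 7.
Hamilton: Red 6, Teal 12, Gold 5, Blue 13, Violet 7.
Red gets 5 under Jefferson and 6 under Hamilton.

5 and 6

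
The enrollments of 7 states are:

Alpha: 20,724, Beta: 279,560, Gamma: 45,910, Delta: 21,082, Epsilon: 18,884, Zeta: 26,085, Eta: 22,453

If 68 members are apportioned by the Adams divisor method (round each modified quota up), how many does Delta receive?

4

Standard divisor 434698/68 ≈ 6392.618; standard quotas: Alpha 3.242, Beta 43.732, Gamma 7.182, Delta 3.298, Epsilon 2.954, Zeta 4.080, Eta 3.512.
Rounding up gives 4, 44, 8, 4, 3, 5, 4 = 72 seats, so the divisor must be adjusted.
With modified divisor 6700: modified quotas Alpha 3.093, Beta 41.725, Gamma 6.852, Delta 3.147, Epsilon 2.819, Zeta 3.893, Eta 3.351.
Rounding up: Alpha 4, Beta 42, Gamma 7, Delta 4, Epsilon 3, Zeta 4, Eta 4 (total 68).
Delta receives 4.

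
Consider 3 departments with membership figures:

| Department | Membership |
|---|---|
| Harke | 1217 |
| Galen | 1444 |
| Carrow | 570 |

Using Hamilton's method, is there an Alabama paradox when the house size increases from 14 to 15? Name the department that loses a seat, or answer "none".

Carrow

At 14 seats: Harke 5, Galen 6, Carrow 3.
At 15 seats: Harke 6, Galen 7, Carrow 2.
Carrow drops from 3 to 2.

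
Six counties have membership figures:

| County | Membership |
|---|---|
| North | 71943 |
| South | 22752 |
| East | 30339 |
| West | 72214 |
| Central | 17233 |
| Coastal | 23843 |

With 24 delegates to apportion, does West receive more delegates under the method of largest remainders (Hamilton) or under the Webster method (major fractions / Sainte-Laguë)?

Hamilton: North 7, South 2, East 3, West 7, Central 2, Coastal 3.
Webster: North 7, South 2, East 3, West 8, Central 2, Coastal 2.
West gets 7 under Hamilton and 8 under Webster.

Webster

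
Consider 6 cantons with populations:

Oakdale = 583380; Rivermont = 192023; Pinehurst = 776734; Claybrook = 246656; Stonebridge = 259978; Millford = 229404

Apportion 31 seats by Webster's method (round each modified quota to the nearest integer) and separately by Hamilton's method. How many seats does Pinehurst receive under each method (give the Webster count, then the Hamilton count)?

10 and 11

Webster: Oakdale 8, Rivermont 3, Pinehurst 10, Claybrook 3, Stonebridge 4, Millford 3.
Hamilton: Oakdale 8, Rivermont 3, Pinehurst 11, Claybrook 3, Stonebridge 3, Millford 3.
Pinehurst gets 10 under Webster and 11 under Hamilton.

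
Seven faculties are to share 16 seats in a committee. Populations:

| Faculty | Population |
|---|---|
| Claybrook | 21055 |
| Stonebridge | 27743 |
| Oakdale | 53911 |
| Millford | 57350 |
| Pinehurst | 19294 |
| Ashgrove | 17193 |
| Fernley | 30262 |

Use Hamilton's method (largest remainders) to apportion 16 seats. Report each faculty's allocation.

Claybrook: 2, Stonebridge: 2, Oakdale: 4, Millford: 4, Pinehurst: 1, Ashgrove: 1, Fernley: 2

The standard divisor is 226808/16 ≈ 14175.5.
Standard quotas: Claybrook 1.4853, Stonebridge 1.9571, Oakdale 3.8031, Millford 4.0457, Pinehurst 1.3611, Ashgrove 1.2129, Fernley 2.1348.
Lower quotas: Claybrook 1, Stonebridge 1, Oakdale 3, Millford 4, Pinehurst 1, Ashgrove 1, Fernley 2 (sum 13, leaving 3 seats).
Remainders in descending order: Stonebridge 0.9571, Oakdale 0.8031, Claybrook 0.4853, Pinehurst 0.3611, Ashgrove 0.2129, Fernley 0.1348, Millford 0.0457.
The surplus seats go to Stonebridge, Oakdale, Claybrook.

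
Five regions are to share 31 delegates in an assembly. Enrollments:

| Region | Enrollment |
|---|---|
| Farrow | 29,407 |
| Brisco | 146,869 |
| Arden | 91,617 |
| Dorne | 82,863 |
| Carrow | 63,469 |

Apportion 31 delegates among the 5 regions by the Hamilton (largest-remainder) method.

Farrow: 2, Brisco: 11, Arden: 7, Dorne: 6, Carrow: 5

The standard divisor is 414225/31 ≈ 13362.097.
Standard quotas: Farrow 2.2008, Brisco 10.9915, Arden 6.8565, Dorne 6.2013, Carrow 4.7499.
Lower quotas: Farrow 2, Brisco 10, Arden 6, Dorne 6, Carrow 4 (sum 28, leaving 3 seats).
Remainders in descending order: Brisco 0.9915, Arden 0.8565, Carrow 0.7499, Dorne 0.2013, Farrow 0.2008.
The surplus seats go to Brisco, Arden, Carrow.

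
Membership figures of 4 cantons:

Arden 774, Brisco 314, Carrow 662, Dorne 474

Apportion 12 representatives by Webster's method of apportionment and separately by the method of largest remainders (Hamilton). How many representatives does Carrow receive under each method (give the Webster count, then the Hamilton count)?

3 and 4

Webster: Arden 4, Brisco 2, Carrow 3, Dorne 3.
Hamilton: Arden 4, Brisco 2, Carrow 4, Dorne 2.
Carrow gets 3 under Webster and 4 under Hamilton.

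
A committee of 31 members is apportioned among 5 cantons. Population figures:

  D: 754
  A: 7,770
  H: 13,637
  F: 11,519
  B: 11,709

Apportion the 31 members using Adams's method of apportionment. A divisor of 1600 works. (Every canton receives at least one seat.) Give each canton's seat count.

D=1; A=5; H=9; F=8; B=8

With modified divisor 1600: modified quotas D 0.471, A 4.856, H 8.523, F 7.199, B 7.318.
Rounding up: D 1, A 5, H 9, F 8, B 8 (total 31).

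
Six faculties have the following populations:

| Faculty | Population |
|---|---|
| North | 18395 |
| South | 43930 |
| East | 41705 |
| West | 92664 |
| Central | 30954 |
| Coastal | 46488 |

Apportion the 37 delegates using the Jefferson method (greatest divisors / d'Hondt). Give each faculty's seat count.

North 2, South 6, East 6, West 13, Central 4, Coastal 6

Standard divisor 274136/37 ≈ 7409.081; standard quotas: North 2.483, South 5.929, East 5.629, West 12.507, Central 4.178, Coastal 6.274.
Rounding down gives 2, 5, 5, 12, 4, 6 = 34 seats, so the divisor must be adjusted.
With modified divisor 6800: modified quotas North 2.705, South 6.460, East 6.133, West 13.627, Central 4.552, Coastal 6.836.
Rounding down: North 2, South 6, East 6, West 13, Central 4, Coastal 6 (total 37).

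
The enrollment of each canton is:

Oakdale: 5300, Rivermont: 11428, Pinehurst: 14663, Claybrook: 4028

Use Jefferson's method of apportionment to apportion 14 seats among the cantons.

Oakdale 2, Rivermont 5, Pinehurst 6, Claybrook 1

Standard divisor 35419/14 ≈ 2529.929; standard quotas: Oakdale 2.095, Rivermont 4.517, Pinehurst 5.796, Claybrook 1.592.
Rounding down gives 2, 4, 5, 1 = 12 seats, so the divisor must be adjusted.
With modified divisor 2200: modified quotas Oakdale 2.409, Rivermont 5.195, Pinehurst 6.665, Claybrook 1.831.
Rounding down: Oakdale 2, Rivermont 5, Pinehurst 6, Claybrook 1 (total 14).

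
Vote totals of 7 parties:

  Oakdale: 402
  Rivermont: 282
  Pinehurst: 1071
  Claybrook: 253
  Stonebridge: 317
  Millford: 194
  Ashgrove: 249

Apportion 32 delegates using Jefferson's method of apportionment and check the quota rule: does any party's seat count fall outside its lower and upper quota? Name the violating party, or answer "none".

none

Standard quotas: Oakdale 4.647, Rivermont 3.260, Pinehurst 12.382, Claybrook 2.925, Stonebridge 3.665, Millford 2.243, Ashgrove 2.879.
Jefferson allocation: Oakdale 5, Rivermont 3, Pinehurst 13, Claybrook 3, Stonebridge 3, Millford 2, Ashgrove 3.
Every allocation lies between the lower and upper quota.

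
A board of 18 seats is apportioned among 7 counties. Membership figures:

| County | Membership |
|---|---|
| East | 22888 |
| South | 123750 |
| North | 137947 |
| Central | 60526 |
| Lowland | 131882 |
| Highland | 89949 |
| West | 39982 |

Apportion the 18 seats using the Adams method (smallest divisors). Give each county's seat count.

Standard divisor 606924/18 ≈ 33718; standard quotas: East 0.679, South 3.670, North 4.091, Central 1.795, Lowland 3.911, Highland 2.668, West 1.186.
Rounding up gives 1, 4, 5, 2, 4, 3, 2 = 21 seats, so the divisor must be adjusted.
With modified divisor 42600: modified quotas East 0.537, South 2.905, North 3.238, Central 1.421, Lowland 3.096, Highland 2.111, West 0.939.
Rounding up: East 1, South 3, North 4, Central 2, Lowland 4, Highland 3, West 1 (total 18).

East 1, South 3, North 4, Central 2, Lowland 4, Highland 3, West 1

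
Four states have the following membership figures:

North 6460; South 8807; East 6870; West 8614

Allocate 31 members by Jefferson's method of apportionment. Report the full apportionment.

North: 6, South: 9, East: 7, West: 9

Standard divisor 30751/31 ≈ 991.968; standard quotas: North 6.512, South 8.878, East 6.926, West 8.684.
Rounding down gives 6, 8, 6, 8 = 28 seats, so the divisor must be adjusted.
With modified divisor 940: modified quotas North 6.872, South 9.369, East 7.309, West 9.164.
Rounding down: North 6, South 9, East 7, West 9 (total 31).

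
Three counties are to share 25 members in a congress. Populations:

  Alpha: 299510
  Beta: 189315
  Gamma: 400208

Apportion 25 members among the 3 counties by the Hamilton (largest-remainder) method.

Alpha 9; Beta 5; Gamma 11

Standard divisor: 889033 ÷ 25 ≈ 35561.32.
Standard quotas: Alpha 8.4224, Beta 5.3236, Gamma 11.2540.
Lower quotas: Alpha 8, Beta 5, Gamma 11 (sum 24, leaving 1 seat).
Remainders in descending order: Alpha 0.4224, Beta 0.3236, Gamma 0.2540.
The surplus seat goes to Alpha.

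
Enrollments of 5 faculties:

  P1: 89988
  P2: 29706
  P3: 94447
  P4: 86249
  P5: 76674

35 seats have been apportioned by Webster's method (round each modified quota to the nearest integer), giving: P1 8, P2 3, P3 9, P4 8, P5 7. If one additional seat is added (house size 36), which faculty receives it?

P1

Priority for the next seat is population ÷ (current seats + 0.5).
Priorities: P1 10586.824, P2 8487.429, P3 9941.789, P4 10146.941, P5 10223.200.
Highest priority: P1.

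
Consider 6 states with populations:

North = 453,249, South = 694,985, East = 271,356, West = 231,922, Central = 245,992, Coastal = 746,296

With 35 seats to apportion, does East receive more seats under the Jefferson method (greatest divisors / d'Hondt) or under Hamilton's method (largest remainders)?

Hamilton

Jefferson: North 6, South 10, East 3, West 3, Central 3, Coastal 10.
Hamilton: North 6, South 9, East 4, West 3, Central 3, Coastal 10.
East gets 3 under Jefferson and 4 under Hamilton.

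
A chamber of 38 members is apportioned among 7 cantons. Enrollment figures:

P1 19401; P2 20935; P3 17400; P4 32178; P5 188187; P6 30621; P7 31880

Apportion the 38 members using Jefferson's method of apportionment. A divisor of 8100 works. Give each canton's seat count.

With modified divisor 8100: modified quotas P1 2.395, P2 2.585, P3 2.148, P4 3.973, P5 23.233, P6 3.780, P7 3.936.
Rounding down: P1 2, P2 2, P3 2, P4 3, P5 23, P6 3, P7 3 (total 38).

P1 2, P2 2, P3 2, P4 3, P5 23, P6 3, P7 3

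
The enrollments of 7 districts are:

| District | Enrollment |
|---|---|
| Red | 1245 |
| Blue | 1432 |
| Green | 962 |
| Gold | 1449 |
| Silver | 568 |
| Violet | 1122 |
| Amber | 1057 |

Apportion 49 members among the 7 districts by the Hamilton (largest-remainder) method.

The standard divisor is 7835/49 ≈ 159.898.
Standard quotas: Red 7.786, Blue 8.956, Green 6.016, Gold 9.062, Silver 3.552, Violet 7.017, Amber 6.610.
Lower quotas: Red 7, Blue 8, Green 6, Gold 9, Silver 3, Violet 7, Amber 6 (sum 46, leaving 3 seats).
Remainders in descending order: Blue 0.956, Red 0.786, Amber 0.610, Silver 0.552, Gold 0.062, Violet 0.017, Green 0.016.
The surplus seats go to Blue, Red, Amber.

Red: 8, Blue: 9, Green: 6, Gold: 9, Silver: 3, Violet: 7, Amber: 7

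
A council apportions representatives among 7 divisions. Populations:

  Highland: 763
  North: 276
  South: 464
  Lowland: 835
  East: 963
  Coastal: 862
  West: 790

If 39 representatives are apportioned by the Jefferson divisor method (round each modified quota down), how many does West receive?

6

Standard divisor 4953/39 ≈ 127; standard quotas: Highland 6.008, North 2.173, South 3.654, Lowland 6.575, East 7.583, Coastal 6.787, West 6.220.
Rounding down gives 6, 2, 3, 6, 7, 6, 6 = 36 seats, so the divisor must be adjusted.
With modified divisor 118: modified quotas Highland 6.466, North 2.339, South 3.932, Lowland 7.076, East 8.161, Coastal 7.305, West 6.695.
Rounding down: Highland 6, North 2, South 3, Lowland 7, East 8, Coastal 7, West 6 (total 39).
West receives 6.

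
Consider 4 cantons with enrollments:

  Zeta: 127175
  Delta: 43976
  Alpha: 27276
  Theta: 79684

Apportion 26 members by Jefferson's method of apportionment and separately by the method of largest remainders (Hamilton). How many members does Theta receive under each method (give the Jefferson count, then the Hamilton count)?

8 and 7

Jefferson: Zeta 12, Delta 4, Alpha 2, Theta 8.
Hamilton: Zeta 12, Delta 4, Alpha 3, Theta 7.
Theta gets 8 under Jefferson and 7 under Hamilton.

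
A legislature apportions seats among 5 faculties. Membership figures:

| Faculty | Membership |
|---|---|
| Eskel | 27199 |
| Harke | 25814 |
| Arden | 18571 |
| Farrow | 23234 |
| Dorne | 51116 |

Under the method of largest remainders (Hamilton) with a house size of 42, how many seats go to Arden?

5

The standard divisor is 145934/42 ≈ 3474.619.
Standard quotas: Eskel 7.8279, Harke 7.4293, Arden 5.3448, Farrow 6.6868, Dorne 14.7113.
Lower quotas: Eskel 7, Harke 7, Arden 5, Farrow 6, Dorne 14 (sum 39, leaving 3 seats).
Remainders in descending order: Eskel 0.8279, Dorne 0.7113, Farrow 0.6868, Harke 0.4293, Arden 0.3448.
Largest remainders: Eskel, Dorne, Farrow receive the extra seats.
Arden receives 5.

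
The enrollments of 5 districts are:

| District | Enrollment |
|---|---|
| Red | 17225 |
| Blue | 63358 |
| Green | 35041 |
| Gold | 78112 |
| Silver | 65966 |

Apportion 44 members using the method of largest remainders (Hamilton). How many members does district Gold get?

13

Standard divisor: 259702 ÷ 44 ≈ 5902.318.
Standard quotas: Red 2.9183, Blue 10.7344, Green 5.9368, Gold 13.2341, Silver 11.1763.
Lower quotas: Red 2, Blue 10, Green 5, Gold 13, Silver 11 (sum 41, leaving 3 seats).
Remainders in descending order: Green 0.9368, Red 0.9183, Blue 0.7344, Gold 0.2341, Silver 0.1763.
The surplus seats go to Green, Red, Blue.
Gold receives 13.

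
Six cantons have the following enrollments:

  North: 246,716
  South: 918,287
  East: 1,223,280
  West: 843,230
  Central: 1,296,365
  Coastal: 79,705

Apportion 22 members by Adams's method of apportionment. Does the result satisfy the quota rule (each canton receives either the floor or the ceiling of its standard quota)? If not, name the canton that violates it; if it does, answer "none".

Standard quotas: North 1.178, South 4.385, East 5.841, West 4.026, Central 6.190, Coastal 0.381.
Adams allocation: North 2, South 4, East 5, West 4, Central 6, Coastal 1.
Every allocation lies between the lower and upper quota.

none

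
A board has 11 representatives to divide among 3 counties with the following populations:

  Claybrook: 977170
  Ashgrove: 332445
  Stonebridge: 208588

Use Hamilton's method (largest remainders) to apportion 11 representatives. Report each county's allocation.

Claybrook: 7; Ashgrove: 2; Stonebridge: 2

Standard divisor: 1518203 ÷ 11 ≈ 138018.455.
Standard quotas: Claybrook 7.0800, Ashgrove 2.4087, Stonebridge 1.5113.
Lower quotas: Claybrook 7, Ashgrove 2, Stonebridge 1 (sum 10, leaving 1 seat).
Remainders in descending order: Stonebridge 0.5113, Ashgrove 0.4087, Claybrook 0.0800.
The surplus seat goes to Stonebridge.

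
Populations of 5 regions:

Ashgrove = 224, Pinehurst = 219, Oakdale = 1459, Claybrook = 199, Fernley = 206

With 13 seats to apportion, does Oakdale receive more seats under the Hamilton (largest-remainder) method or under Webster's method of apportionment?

Hamilton: Ashgrove 2, Pinehurst 1, Oakdale 8, Claybrook 1, Fernley 1.
Webster: Ashgrove 1, Pinehurst 1, Oakdale 9, Claybrook 1, Fernley 1.
Oakdale gets 8 under Hamilton and 9 under Webster.

Webster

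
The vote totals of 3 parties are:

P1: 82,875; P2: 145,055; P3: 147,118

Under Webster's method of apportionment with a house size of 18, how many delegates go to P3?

7

Standard divisor 375048/18 ≈ 20836; standard quotas: P1 3.977, P2 6.962, P3 7.061.
Rounding to the nearest integer gives P1 4, P2 7, P3 7 — total 18, matching the house size, so no adjustment is needed.
P3 receives 7.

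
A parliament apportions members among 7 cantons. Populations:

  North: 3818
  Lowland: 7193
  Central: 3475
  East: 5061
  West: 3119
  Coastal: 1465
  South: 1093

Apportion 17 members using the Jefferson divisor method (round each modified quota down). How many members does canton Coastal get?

1

Standard divisor 25224/17 ≈ 1483.765; standard quotas: North 2.573, Lowland 4.848, Central 2.342, East 3.411, West 2.102, Coastal 0.987, South 0.737.
Rounding down gives 2, 4, 2, 3, 2, 0, 0 = 13 seats, so the divisor must be adjusted.
With modified divisor 1230: modified quotas North 3.104, Lowland 5.848, Central 2.825, East 4.115, West 2.536, Coastal 1.191, South 0.889.
Rounding down: North 3, Lowland 5, Central 2, East 4, West 2, Coastal 1, South 0 (total 17).
Coastal receives 1.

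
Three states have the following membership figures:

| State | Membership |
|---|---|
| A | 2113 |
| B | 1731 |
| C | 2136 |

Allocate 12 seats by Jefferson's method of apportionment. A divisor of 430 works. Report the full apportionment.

A: 4, B: 4, C: 4

With modified divisor 430: modified quotas A 4.914, B 4.026, C 4.967.
Rounding down: A 4, B 4, C 4 (total 12).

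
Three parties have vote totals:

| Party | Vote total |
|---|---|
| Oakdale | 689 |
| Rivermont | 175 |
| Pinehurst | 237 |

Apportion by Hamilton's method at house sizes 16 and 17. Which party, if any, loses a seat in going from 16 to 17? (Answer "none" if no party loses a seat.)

At 16 seats: Oakdale 10, Rivermont 3, Pinehurst 3.
At 17 seats: Oakdale 10, Rivermont 3, Pinehurst 4.
No party's allocation decreased.

none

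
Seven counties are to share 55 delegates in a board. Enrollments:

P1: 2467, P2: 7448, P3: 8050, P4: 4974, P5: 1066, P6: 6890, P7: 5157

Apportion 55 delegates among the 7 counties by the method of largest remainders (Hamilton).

P1 4, P2 11, P3 12, P4 8, P5 2, P6 10, P7 8

Standard divisor: 36052 ÷ 55 ≈ 655.491.
Standard quotas: P1 3.7636, P2 11.3625, P3 12.2809, P4 7.5882, P5 1.6263, P6 10.5112, P7 7.8674.
Lower quotas: P1 3, P2 11, P3 12, P4 7, P5 1, P6 10, P7 7 (sum 51, leaving 4 seats).
Remainders in descending order: P7 0.8674, P1 0.7636, P5 0.6263, P4 0.5882, P6 0.5112, P2 0.3625, P3 0.2809.
Largest remainders: P7, P1, P5, P4 receive the extra seats.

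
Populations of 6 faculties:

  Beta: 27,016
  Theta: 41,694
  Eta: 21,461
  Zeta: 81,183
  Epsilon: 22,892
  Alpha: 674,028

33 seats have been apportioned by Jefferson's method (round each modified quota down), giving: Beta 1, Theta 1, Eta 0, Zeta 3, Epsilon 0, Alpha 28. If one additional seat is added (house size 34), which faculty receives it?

Priority for the next seat is population ÷ (current seats + 1).
Priorities: Beta 13508.000, Theta 20847.000, Eta 21461.000, Zeta 20295.750, Epsilon 22892.000, Alpha 23242.345.
Highest priority: Alpha.

Alpha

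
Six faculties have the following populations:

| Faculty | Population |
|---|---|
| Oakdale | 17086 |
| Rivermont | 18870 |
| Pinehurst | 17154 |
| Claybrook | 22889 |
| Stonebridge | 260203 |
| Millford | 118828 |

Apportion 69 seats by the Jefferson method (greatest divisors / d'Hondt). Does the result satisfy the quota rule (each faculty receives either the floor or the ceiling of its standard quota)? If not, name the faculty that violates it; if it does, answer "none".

Stonebridge

Standard quotas: Oakdale 2.591, Rivermont 2.861, Pinehurst 2.601, Claybrook 3.471, Stonebridge 39.457, Millford 18.019.
Jefferson allocation: Oakdale 2, Rivermont 3, Pinehurst 2, Claybrook 3, Stonebridge 41, Millford 18.
Stonebridge has quota 39.457 (lower 39, upper 40) but receives 41 — outside the quota interval.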